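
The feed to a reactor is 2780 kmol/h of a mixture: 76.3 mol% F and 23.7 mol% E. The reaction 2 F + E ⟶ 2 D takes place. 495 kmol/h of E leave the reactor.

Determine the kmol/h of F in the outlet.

For E: n = n₀ − 1ξ → 495 = 658.9 − 1ξ, giving ξ = 163.9 kmol/h.
Outlet amounts (n = n₀ + ν ξ):
  F: 2121 − 2(163.9) = 1793
  E: 658.9 − 1(163.9) = 495
  D: 0 + 2(163.9) = 327.7

1790 kmol/h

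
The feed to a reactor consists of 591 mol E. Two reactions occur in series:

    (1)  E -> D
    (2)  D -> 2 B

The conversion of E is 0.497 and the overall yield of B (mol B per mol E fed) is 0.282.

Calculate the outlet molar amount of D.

Conversion of E: E consumed = 1ξ₁ = 0.497 × 591 → ξ₁ = 293.7 mol.
Yield of B: 2ξ₂ / 591 = 0.282 → ξ₂ = 83.33 mol.
Outlet amounts (n = n₀ + Σ ν·ξ):
  E: 591 − 1(293.7) = 297.3
  D: 0 + 1(293.7) − 1(83.33) = 210.4
  B: 0 + 2(83.33) = 166.7

210 mol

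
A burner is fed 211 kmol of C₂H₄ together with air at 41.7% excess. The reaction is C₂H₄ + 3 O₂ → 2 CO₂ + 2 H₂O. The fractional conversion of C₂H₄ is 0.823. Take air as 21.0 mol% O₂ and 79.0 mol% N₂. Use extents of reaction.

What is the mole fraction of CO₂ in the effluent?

0.0775

Stoichiometric O₂ = 3 × 211 = 633 kmol; O₂ fed = 633 × 1.417 = 897 kmol.
N₂ fed = 897 × 79/21 = 3374 kmol.
Fuel reacted = 0.823 × 211 → ξ = 173.7 kmol.
Outlet (n = n₀ + ν ξ):
  C₂H₄: 211 − 1(173.7) = 37.35
  O₂: 897 − 3(173.7) = 376
  N₂: 3374 (inert)
  CO₂: 0 + 2(173.7) = 347.3
  H₂O: 0 + 2(173.7) = 347.3
Total out = 4482 kmol; y_CO₂ = 347.3 / 4482 = 0.07748.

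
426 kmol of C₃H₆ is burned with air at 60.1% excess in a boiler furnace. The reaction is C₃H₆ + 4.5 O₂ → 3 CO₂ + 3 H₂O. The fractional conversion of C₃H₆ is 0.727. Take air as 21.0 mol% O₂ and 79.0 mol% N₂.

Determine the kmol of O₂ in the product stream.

Stoichiometric O₂ = 4.5 × 426 = 1917 kmol; O₂ fed = 1917 × 1.601 = 3069 kmol.
N₂ fed = 3069 × 79/21 = 11550 kmol.
Fuel reacted = 0.727 × 426 → ξ = 309.7 kmol.
Outlet (n = n₀ + ν ξ):
  C₃H₆: 426 − 1(309.7) = 116.3
  O₂: 3069 − 4.5(309.7) = 1675
  N₂: 11550 (inert)
  CO₂: 0 + 3(309.7) = 929.1
  H₂O: 0 + 3(309.7) = 929.1

1680 kmol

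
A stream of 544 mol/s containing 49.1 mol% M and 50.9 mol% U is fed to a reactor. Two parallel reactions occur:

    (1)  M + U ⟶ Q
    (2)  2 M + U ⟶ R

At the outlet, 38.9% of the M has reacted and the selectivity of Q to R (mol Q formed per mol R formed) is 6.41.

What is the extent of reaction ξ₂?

Conversion of M: M consumed = 0.389 × 267.1 = 103.9 mol/s = 1ξ₁ + 2ξ₂.
Selectivity: 1ξ₁ / (1ξ₂) = 6.41 → ξ₁ = 6.41 ξ₂.
Substitute: (1·6.41 + 2) ξ₂ = 103.9 → ξ₂ = 12.35 mol/s, ξ₁ = 79.19 mol/s.
Outlet amounts (n = n₀ + Σ ν·ξ):
  M: 267.1 − 1(79.19) − 2(12.35) = 163.2
  U: 276.9 − 1(79.19) − 1(12.35) = 185.3
  Q: 0 + 1(79.19) = 79.19
  R: 0 + 1(12.35) = 12.35

ξ₂ = 12.4 mol/s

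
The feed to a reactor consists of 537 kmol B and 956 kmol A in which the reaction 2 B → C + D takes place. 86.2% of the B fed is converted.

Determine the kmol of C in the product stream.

231 kmol

B reacted = 0.862 × 537 = 462.9 kmol; ν_B = −2, so ξ = 462.9/2 = 231.4 kmol.
Outlet amounts (n = n₀ + ν ξ):
  B: 537 − 2(231.4) = 74.11
  C: 0 + 1(231.4) = 231.4
  D: 0 + 1(231.4) = 231.4
  A: 956 (inert)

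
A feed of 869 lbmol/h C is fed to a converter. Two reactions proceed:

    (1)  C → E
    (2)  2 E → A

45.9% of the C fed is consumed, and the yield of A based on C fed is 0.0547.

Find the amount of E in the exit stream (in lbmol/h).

Conversion of C: C consumed = 1ξ₁ = 0.459 × 869 → ξ₁ = 398.9 lbmol/h.
Yield of A: 1ξ₂ / 869 = 0.0547 → ξ₂ = 47.53 lbmol/h.
Outlet amounts (n = n₀ + Σ ν·ξ):
  C: 869 − 1(398.9) = 470.1
  E: 0 + 1(398.9) − 2(47.53) = 303.8
  A: 0 + 1(47.53) = 47.53

304 lbmol/h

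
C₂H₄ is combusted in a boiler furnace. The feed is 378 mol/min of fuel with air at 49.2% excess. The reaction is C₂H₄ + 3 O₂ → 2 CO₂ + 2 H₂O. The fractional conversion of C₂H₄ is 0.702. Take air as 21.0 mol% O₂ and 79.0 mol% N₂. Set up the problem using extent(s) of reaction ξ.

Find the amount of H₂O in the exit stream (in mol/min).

531 mol/min

Stoichiometric O₂ = 3 × 378 = 1134 mol/min; O₂ fed = 1134 × 1.492 = 1692 mol/min.
N₂ fed = 1692 × 79/21 = 6365 mol/min.
Fuel reacted = 0.702 × 378 → ξ = 265.4 mol/min.
Outlet (n = n₀ + ν ξ):
  C₂H₄: 378 − 1(265.4) = 112.6
  O₂: 1692 − 3(265.4) = 895.9
  N₂: 6365 (inert)
  CO₂: 0 + 2(265.4) = 530.7
  H₂O: 0 + 2(265.4) = 530.7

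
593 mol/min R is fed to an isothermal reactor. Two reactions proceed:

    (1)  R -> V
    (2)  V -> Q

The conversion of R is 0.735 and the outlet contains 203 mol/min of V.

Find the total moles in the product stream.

Conversion of R: R consumed = 1ξ₁ = 0.735 × 593 → ξ₁ = 435.9 mol/min.
V balance: n_V = 0 + 1ξ₁ − 1ξ₂ = 203 → ξ₂ = (1·435.9 − 203)/1 = 232.9 mol/min.
Outlet amounts (n = n₀ + Σ ν·ξ):
  R: 593 − 1(435.9) = 157.1
  V: 0 + 1(435.9) − 1(232.9) = 203
  Q: 0 + 1(232.9) = 232.9
Total out = 157.1 + 203 + 232.9 = 593 mol/min.

593 mol/min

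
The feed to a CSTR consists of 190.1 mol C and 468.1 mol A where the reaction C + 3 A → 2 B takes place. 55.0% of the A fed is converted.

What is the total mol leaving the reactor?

487 mol

A reacted = 0.55 × 468.1 = 257.5 mol; ν_A = −3, so ξ = 257.5/3 = 85.82 mol.
Outlet amounts (n = n₀ + ν ξ):
  C: 190.1 − 1(85.82) = 104.3
  A: 468.1 − 3(85.82) = 210.6
  B: 0 + 2(85.82) = 171.6
Total out = 104.3 + 210.6 + 171.6 = 486.6 mol.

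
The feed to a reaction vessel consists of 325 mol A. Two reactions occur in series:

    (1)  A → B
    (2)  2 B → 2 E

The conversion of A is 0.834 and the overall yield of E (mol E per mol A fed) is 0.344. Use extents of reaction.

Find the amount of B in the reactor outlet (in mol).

159 mol

Conversion of A: A consumed = 1ξ₁ = 0.834 × 325 → ξ₁ = 271.1 mol.
Yield of E: 2ξ₂ / 325 = 0.344 → ξ₂ = 55.9 mol.
Outlet amounts (n = n₀ + Σ ν·ξ):
  A: 325 − 1(271.1) = 53.95
  B: 0 + 1(271.1) − 2(55.9) = 159.2
  E: 0 + 2(55.9) = 111.8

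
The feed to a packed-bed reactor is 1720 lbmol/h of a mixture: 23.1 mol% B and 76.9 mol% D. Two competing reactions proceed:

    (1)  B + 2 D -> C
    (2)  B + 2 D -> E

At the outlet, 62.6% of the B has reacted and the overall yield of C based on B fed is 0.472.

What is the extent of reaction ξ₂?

Yield of C: 1ξ₁ / 397.3 = 0.472 → ξ₁ = 187.5 lbmol/h.
Conversion of B: 1ξ₁ + 1ξ₂ = 0.626 × 397.3 = 248.7 → ξ₂ = 61.19 lbmol/h.
Outlet amounts (n = n₀ + Σ ν·ξ):
  B: 397.3 − 1(187.5) − 1(61.19) = 148.6
  D: 1323 − 2(187.5) − 2(61.19) = 825.2
  C: 0 + 1(187.5) = 187.5
  E: 0 + 1(61.19) = 61.19

ξ₂ = 61.2 lbmol/h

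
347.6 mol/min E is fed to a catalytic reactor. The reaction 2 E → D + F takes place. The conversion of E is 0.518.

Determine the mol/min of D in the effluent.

E reacted = 0.518 × 347.6 = 180.1 mol/min; ν_E = −2, so ξ = 180.1/2 = 90.03 mol/min.
Outlet amounts (n = n₀ + ν ξ):
  E: 347.6 − 2(90.03) = 167.5
  D: 0 + 1(90.03) = 90.03
  F: 0 + 1(90.03) = 90.03

90 mol/min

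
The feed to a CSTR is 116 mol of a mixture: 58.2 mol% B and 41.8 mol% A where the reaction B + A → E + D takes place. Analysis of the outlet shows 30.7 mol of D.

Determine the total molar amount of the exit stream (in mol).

116 mol

For D: n = n₀ + 1ξ → 30.7 = 0 + 1ξ, giving ξ = 30.7 mol.
Outlet amounts (n = n₀ + ν ξ):
  B: 67.51 − 1(30.7) = 36.81
  A: 48.49 − 1(30.7) = 17.79
  E: 0 + 1(30.7) = 30.7
  D: 0 + 1(30.7) = 30.7
Total out = 36.81 + 17.79 + 30.7 + 30.7 = 116 mol.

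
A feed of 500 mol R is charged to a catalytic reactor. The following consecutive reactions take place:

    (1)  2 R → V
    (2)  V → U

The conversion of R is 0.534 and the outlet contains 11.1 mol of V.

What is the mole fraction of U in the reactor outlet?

0.334

Conversion of R: R consumed = 2ξ₁ = 0.534 × 500 → ξ₁ = 133.5 mol.
V balance: n_V = 0 + 1ξ₁ − 1ξ₂ = 11.1 → ξ₂ = (1·133.5 − 11.1)/1 = 122.4 mol.
Outlet amounts (n = n₀ + Σ ν·ξ):
  R: 500 − 2(133.5) = 233
  V: 0 + 1(133.5) − 1(122.4) = 11.1
  U: 0 + 1(122.4) = 122.4
Total out = 366.5 mol; y_U = 122.4 / 366.5 = 0.334.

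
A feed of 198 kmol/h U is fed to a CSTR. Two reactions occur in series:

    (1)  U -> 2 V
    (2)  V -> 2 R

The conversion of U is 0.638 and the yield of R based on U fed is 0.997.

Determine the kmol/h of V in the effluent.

Conversion of U: U consumed = 1ξ₁ = 0.638 × 198 → ξ₁ = 126.3 kmol/h.
Yield of R: 2ξ₂ / 198 = 0.997 → ξ₂ = 98.7 kmol/h.
Outlet amounts (n = n₀ + Σ ν·ξ):
  U: 198 − 1(126.3) = 71.68
  V: 0 + 2(126.3) − 1(98.7) = 153.9
  R: 0 + 2(98.7) = 197.4

154 kmol/h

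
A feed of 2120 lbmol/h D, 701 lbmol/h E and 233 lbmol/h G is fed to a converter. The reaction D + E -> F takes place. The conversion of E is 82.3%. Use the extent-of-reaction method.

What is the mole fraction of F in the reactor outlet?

0.233

E reacted = 0.823 × 701 = 576.9 lbmol/h; ν_E = −1, so ξ = 576.9/1 = 576.9 lbmol/h.
Outlet amounts (n = n₀ + ν ξ):
  D: 2120 − 1(576.9) = 1543
  E: 701 − 1(576.9) = 124.1
  F: 0 + 1(576.9) = 576.9
  G: 233 (inert)
Total out = 2477 lbmol/h; y_F = 576.9 / 2477 = 0.2329.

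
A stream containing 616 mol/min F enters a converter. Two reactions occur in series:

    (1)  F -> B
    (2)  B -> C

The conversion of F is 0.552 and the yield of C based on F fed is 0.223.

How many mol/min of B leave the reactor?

203 mol/min

Conversion of F: F consumed = 1ξ₁ = 0.552 × 616 → ξ₁ = 340 mol/min.
Yield of C: 1ξ₂ / 616 = 0.223 → ξ₂ = 137.4 mol/min.
Outlet amounts (n = n₀ + Σ ν·ξ):
  F: 616 − 1(340) = 276
  B: 0 + 1(340) − 1(137.4) = 202.7
  C: 0 + 1(137.4) = 137.4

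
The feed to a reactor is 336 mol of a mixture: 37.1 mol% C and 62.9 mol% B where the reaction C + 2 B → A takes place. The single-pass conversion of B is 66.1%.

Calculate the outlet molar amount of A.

B reacted = 0.661 × 211.3 = 139.7 mol; ν_B = −2, so ξ = 139.7/2 = 69.85 mol.
Outlet amounts (n = n₀ + ν ξ):
  C: 124.7 − 1(69.85) = 54.81
  B: 211.3 − 2(69.85) = 71.65
  A: 0 + 1(69.85) = 69.85

69.8 mol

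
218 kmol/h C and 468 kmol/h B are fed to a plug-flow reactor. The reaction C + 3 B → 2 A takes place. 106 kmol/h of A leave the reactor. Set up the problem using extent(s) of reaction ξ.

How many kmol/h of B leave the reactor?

For A: n = n₀ + 2ξ → 106 = 0 + 2ξ, giving ξ = 53 kmol/h.
Outlet amounts (n = n₀ + ν ξ):
  C: 218 − 1(53) = 165
  B: 468 − 3(53) = 309
  A: 0 + 2(53) = 106

309 kmol/h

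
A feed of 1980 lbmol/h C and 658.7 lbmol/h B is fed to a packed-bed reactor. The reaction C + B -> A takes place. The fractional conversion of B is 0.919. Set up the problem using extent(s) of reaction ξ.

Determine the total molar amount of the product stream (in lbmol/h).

2030 lbmol/h

B reacted = 0.919 × 658.7 = 605.3 lbmol/h; ν_B = −1, so ξ = 605.3/1 = 605.3 lbmol/h.
Outlet amounts (n = n₀ + ν ξ):
  C: 1980 − 1(605.3) = 1375
  B: 658.7 − 1(605.3) = 53.35
  A: 0 + 1(605.3) = 605.3
Total out = 1375 + 53.35 + 605.3 = 2033 lbmol/h.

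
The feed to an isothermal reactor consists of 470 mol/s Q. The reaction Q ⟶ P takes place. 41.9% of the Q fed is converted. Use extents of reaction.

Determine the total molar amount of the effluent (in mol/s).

470 mol/s

Q reacted = 0.419 × 470 = 196.9 mol/s; ν_Q = −1, so ξ = 196.9/1 = 196.9 mol/s.
Outlet amounts (n = n₀ + ν ξ):
  Q: 470 − 1(196.9) = 273.1
  P: 0 + 1(196.9) = 196.9
Total out = 273.1 + 196.9 = 470 mol/s.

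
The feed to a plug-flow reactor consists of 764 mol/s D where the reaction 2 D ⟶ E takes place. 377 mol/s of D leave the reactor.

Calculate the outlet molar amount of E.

For D: n = n₀ − 2ξ → 377 = 764 − 2ξ, giving ξ = 193.5 mol/s.
Outlet amounts (n = n₀ + ν ξ):
  D: 764 − 2(193.5) = 377
  E: 0 + 1(193.5) = 193.5

194 mol/s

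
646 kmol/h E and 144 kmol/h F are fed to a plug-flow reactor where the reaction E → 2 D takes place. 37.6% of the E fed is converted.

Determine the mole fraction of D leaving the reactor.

E reacted = 0.376 × 646 = 242.9 kmol/h; ν_E = −1, so ξ = 242.9/1 = 242.9 kmol/h.
Outlet amounts (n = n₀ + ν ξ):
  E: 646 − 1(242.9) = 403.1
  D: 0 + 2(242.9) = 485.8
  F: 144 (inert)
Total out = 1033 kmol/h; y_D = 485.8 / 1033 = 0.4703.

0.47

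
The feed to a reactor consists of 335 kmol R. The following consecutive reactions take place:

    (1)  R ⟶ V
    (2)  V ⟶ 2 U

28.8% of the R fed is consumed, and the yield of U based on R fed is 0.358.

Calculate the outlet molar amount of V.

Conversion of R: R consumed = 1ξ₁ = 0.288 × 335 → ξ₁ = 96.48 kmol.
Yield of U: 2ξ₂ / 335 = 0.358 → ξ₂ = 59.96 kmol.
Outlet amounts (n = n₀ + Σ ν·ξ):
  R: 335 − 1(96.48) = 238.5
  V: 0 + 1(96.48) − 1(59.96) = 36.51
  U: 0 + 2(59.96) = 119.9

36.5 kmol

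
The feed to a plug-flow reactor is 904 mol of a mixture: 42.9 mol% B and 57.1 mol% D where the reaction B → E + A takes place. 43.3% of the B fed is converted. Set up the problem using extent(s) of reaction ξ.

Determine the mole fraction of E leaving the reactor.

0.157

B reacted = 0.433 × 387.8 = 167.9 mol; ν_B = −1, so ξ = 167.9/1 = 167.9 mol.
Outlet amounts (n = n₀ + ν ξ):
  B: 387.8 − 1(167.9) = 219.9
  E: 0 + 1(167.9) = 167.9
  A: 0 + 1(167.9) = 167.9
  D: 516.2 (inert)
Total out = 1072 mol; y_E = 167.9 / 1072 = 0.1567.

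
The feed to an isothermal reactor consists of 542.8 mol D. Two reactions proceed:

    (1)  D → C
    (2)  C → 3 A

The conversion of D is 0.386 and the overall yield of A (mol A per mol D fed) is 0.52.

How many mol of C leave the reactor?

115 mol

Conversion of D: D consumed = 1ξ₁ = 0.386 × 542.8 → ξ₁ = 209.5 mol.
Yield of A: 3ξ₂ / 542.8 = 0.52 → ξ₂ = 94.09 mol.
Outlet amounts (n = n₀ + Σ ν·ξ):
  D: 542.8 − 1(209.5) = 333.3
  C: 0 + 1(209.5) − 1(94.09) = 115.4
  A: 0 + 3(94.09) = 282.3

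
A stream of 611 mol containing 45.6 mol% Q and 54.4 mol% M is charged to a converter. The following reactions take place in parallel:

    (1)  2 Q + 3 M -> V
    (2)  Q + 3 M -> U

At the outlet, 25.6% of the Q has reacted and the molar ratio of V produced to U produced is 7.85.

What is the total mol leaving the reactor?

464 mol

Conversion of Q: Q consumed = 0.256 × 278.6 = 71.33 mol = 2ξ₁ + 1ξ₂.
Selectivity: 1ξ₁ / (1ξ₂) = 7.85 → ξ₁ = 7.85 ξ₂.
Substitute: (2·7.85 + 1) ξ₂ = 71.33 → ξ₂ = 4.271 mol, ξ₁ = 33.53 mol.
Outlet amounts (n = n₀ + Σ ν·ξ):
  Q: 278.6 − 2(33.53) − 1(4.271) = 207.3
  M: 332.4 − 3(33.53) − 3(4.271) = 219
  V: 0 + 1(33.53) = 33.53
  U: 0 + 1(4.271) = 4.271
Total out = 207.3 + 219 + 33.53 + 4.271 = 464.1 mol.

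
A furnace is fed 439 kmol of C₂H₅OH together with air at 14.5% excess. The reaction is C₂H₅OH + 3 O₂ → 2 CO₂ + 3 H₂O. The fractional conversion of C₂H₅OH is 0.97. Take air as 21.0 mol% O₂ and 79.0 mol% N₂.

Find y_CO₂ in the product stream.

Stoichiometric O₂ = 3 × 439 = 1317 kmol; O₂ fed = 1317 × 1.145 = 1508 kmol.
N₂ fed = 1508 × 79/21 = 5673 kmol.
Fuel reacted = 0.97 × 439 → ξ = 425.8 kmol.
Outlet (n = n₀ + ν ξ):
  C₂H₅OH: 439 − 1(425.8) = 13.17
  O₂: 1508 − 3(425.8) = 230.5
  N₂: 5673 (inert)
  CO₂: 0 + 2(425.8) = 851.7
  H₂O: 0 + 3(425.8) = 1277
Total out = 8046 kmol; y_CO₂ = 851.7 / 8046 = 0.1059.

0.106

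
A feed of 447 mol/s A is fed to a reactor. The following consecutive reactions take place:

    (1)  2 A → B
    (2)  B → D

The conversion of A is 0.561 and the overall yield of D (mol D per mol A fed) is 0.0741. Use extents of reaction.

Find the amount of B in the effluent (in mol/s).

Conversion of A: A consumed = 2ξ₁ = 0.561 × 447 → ξ₁ = 125.4 mol/s.
Yield of D: 1ξ₂ / 447 = 0.0741 → ξ₂ = 33.12 mol/s.
Outlet amounts (n = n₀ + Σ ν·ξ):
  A: 447 − 2(125.4) = 196.2
  B: 0 + 1(125.4) − 1(33.12) = 92.26
  D: 0 + 1(33.12) = 33.12

92.3 mol/s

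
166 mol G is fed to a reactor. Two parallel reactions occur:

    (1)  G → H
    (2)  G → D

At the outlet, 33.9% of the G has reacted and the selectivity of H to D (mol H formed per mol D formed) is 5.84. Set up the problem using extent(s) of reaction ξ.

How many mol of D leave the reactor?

8.23 mol

Conversion of G: G consumed = 0.339 × 166 = 56.27 mol = 1ξ₁ + 1ξ₂.
Selectivity: 1ξ₁ / (1ξ₂) = 5.84 → ξ₁ = 5.84 ξ₂.
Substitute: (1·5.84 + 1) ξ₂ = 56.27 → ξ₂ = 8.227 mol, ξ₁ = 48.05 mol.
Outlet amounts (n = n₀ + Σ ν·ξ):
  G: 166 − 1(48.05) − 1(8.227) = 109.7
  H: 0 + 1(48.05) = 48.05
  D: 0 + 1(8.227) = 8.227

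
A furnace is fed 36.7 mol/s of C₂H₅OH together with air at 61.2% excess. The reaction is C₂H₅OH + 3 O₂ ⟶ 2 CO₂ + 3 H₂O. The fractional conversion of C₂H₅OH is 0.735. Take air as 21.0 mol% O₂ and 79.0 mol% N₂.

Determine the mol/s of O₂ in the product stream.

96.6 mol/s

Stoichiometric O₂ = 3 × 36.7 = 110.1 mol/s; O₂ fed = 110.1 × 1.612 = 177.5 mol/s.
N₂ fed = 177.5 × 79/21 = 667.7 mol/s.
Fuel reacted = 0.735 × 36.7 → ξ = 26.97 mol/s.
Outlet (n = n₀ + ν ξ):
  C₂H₅OH: 36.7 − 1(26.97) = 9.726
  O₂: 177.5 − 3(26.97) = 96.56
  N₂: 667.7 (inert)
  CO₂: 0 + 2(26.97) = 53.95
  H₂O: 0 + 3(26.97) = 80.92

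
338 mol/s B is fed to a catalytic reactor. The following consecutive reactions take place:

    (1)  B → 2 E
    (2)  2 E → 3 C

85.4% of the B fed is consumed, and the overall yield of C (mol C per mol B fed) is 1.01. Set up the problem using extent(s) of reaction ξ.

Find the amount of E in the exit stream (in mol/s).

350 mol/s

Conversion of B: B consumed = 1ξ₁ = 0.854 × 338 → ξ₁ = 288.7 mol/s.
Yield of C: 3ξ₂ / 338 = 1.01 → ξ₂ = 113.8 mol/s.
Outlet amounts (n = n₀ + Σ ν·ξ):
  B: 338 − 1(288.7) = 49.35
  E: 0 + 2(288.7) − 2(113.8) = 349.7
  C: 0 + 3(113.8) = 341.4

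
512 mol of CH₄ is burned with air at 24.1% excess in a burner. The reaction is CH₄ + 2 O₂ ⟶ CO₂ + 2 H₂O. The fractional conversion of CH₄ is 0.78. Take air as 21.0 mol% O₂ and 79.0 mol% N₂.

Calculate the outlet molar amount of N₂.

4780 mol

Stoichiometric O₂ = 2 × 512 = 1024 mol; O₂ fed = 1024 × 1.241 = 1271 mol.
N₂ fed = 1271 × 79/21 = 4781 mol.
Fuel reacted = 0.78 × 512 → ξ = 399.4 mol.
Outlet (n = n₀ + ν ξ):
  CH₄: 512 − 1(399.4) = 112.6
  O₂: 1271 − 2(399.4) = 472.1
  N₂: 4781 (inert)
  CO₂: 0 + 1(399.4) = 399.4
  H₂O: 0 + 2(399.4) = 798.7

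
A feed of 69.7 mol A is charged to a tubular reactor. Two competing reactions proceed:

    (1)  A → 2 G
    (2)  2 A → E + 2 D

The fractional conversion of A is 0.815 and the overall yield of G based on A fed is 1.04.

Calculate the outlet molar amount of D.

Yield of G: 2ξ₁ / 69.7 = 1.04 → ξ₁ = 36.24 mol.
Conversion of A: 1ξ₁ + 2ξ₂ = 0.815 × 69.7 = 56.81 → ξ₂ = 10.28 mol.
Outlet amounts (n = n₀ + Σ ν·ξ):
  A: 69.7 − 1(36.24) − 2(10.28) = 12.89
  G: 0 + 2(36.24) = 72.49
  E: 0 + 1(10.28) = 10.28
  D: 0 + 2(10.28) = 20.56

20.6 mol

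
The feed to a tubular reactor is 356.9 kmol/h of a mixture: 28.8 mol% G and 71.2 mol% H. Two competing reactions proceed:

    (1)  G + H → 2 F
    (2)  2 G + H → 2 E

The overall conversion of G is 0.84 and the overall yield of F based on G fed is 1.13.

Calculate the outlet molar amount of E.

28.3 kmol/h

Yield of F: 2ξ₁ / 102.8 = 1.13 → ξ₁ = 58.07 kmol/h.
Conversion of G: 1ξ₁ + 2ξ₂ = 0.84 × 102.8 = 86.34 → ξ₂ = 14.13 kmol/h.
Outlet amounts (n = n₀ + Σ ν·ξ):
  G: 102.8 − 1(58.07) − 2(14.13) = 16.45
  H: 254.1 − 1(58.07) − 1(14.13) = 181.9
  F: 0 + 2(58.07) = 116.1
  E: 0 + 2(14.13) = 28.27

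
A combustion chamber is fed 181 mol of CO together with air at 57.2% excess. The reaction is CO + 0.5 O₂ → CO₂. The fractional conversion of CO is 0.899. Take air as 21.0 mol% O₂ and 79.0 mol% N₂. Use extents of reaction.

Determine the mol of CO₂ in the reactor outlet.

Stoichiometric O₂ = 0.5 × 181 = 90.5 mol; O₂ fed = 90.5 × 1.572 = 142.3 mol.
N₂ fed = 142.3 × 79/21 = 535.2 mol.
Fuel reacted = 0.899 × 181 → ξ = 162.7 mol.
Outlet (n = n₀ + ν ξ):
  CO: 181 − 1(162.7) = 18.28
  O₂: 142.3 − 0.5(162.7) = 60.91
  N₂: 535.2 (inert)
  CO₂: 0 + 1(162.7) = 162.7

163 mol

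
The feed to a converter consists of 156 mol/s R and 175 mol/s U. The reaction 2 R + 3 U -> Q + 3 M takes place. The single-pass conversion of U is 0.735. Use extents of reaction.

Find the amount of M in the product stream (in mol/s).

U reacted = 0.735 × 175 = 128.6 mol/s; ν_U = −3, so ξ = 128.6/3 = 42.88 mol/s.
Outlet amounts (n = n₀ + ν ξ):
  R: 156 − 2(42.88) = 70.25
  U: 175 − 3(42.88) = 46.38
  Q: 0 + 1(42.88) = 42.88
  M: 0 + 3(42.88) = 128.6

129 mol/s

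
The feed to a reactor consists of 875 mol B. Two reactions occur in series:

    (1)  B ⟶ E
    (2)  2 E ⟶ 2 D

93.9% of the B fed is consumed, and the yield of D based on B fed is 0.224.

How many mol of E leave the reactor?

626 mol

Conversion of B: B consumed = 1ξ₁ = 0.939 × 875 → ξ₁ = 821.6 mol.
Yield of D: 2ξ₂ / 875 = 0.224 → ξ₂ = 98 mol.
Outlet amounts (n = n₀ + Σ ν·ξ):
  B: 875 − 1(821.6) = 53.38
  E: 0 + 1(821.6) − 2(98) = 625.6
  D: 0 + 2(98) = 196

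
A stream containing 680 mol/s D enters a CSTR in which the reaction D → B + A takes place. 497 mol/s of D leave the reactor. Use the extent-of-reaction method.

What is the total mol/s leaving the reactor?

863 mol/s

For D: n = n₀ − 1ξ → 497 = 680 − 1ξ, giving ξ = 183 mol/s.
Outlet amounts (n = n₀ + ν ξ):
  D: 680 − 1(183) = 497
  B: 0 + 1(183) = 183
  A: 0 + 1(183) = 183
Total out = 497 + 183 + 183 = 863 mol/s.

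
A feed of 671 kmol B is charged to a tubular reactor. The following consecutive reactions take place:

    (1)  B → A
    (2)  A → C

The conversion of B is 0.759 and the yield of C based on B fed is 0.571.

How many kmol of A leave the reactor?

126 kmol

Conversion of B: B consumed = 1ξ₁ = 0.759 × 671 → ξ₁ = 509.3 kmol.
Yield of C: 1ξ₂ / 671 = 0.571 → ξ₂ = 383.1 kmol.
Outlet amounts (n = n₀ + Σ ν·ξ):
  B: 671 − 1(509.3) = 161.7
  A: 0 + 1(509.3) − 1(383.1) = 126.1
  C: 0 + 1(383.1) = 383.1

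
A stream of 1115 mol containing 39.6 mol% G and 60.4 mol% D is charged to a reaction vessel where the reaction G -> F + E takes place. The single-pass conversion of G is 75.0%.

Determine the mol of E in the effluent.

G reacted = 0.75 × 441.5 = 331.2 mol; ν_G = −1, so ξ = 331.2/1 = 331.2 mol.
Outlet amounts (n = n₀ + ν ξ):
  G: 441.5 − 1(331.2) = 110.4
  F: 0 + 1(331.2) = 331.2
  E: 0 + 1(331.2) = 331.2
  D: 673.5 (inert)

331 mol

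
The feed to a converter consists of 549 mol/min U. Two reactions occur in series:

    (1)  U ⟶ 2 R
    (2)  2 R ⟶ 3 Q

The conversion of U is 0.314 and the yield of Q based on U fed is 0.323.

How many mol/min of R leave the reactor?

Conversion of U: U consumed = 1ξ₁ = 0.314 × 549 → ξ₁ = 172.4 mol/min.
Yield of Q: 3ξ₂ / 549 = 0.323 → ξ₂ = 59.11 mol/min.
Outlet amounts (n = n₀ + Σ ν·ξ):
  U: 549 − 1(172.4) = 376.6
  R: 0 + 2(172.4) − 2(59.11) = 226.6
  Q: 0 + 3(59.11) = 177.3

227 mol/min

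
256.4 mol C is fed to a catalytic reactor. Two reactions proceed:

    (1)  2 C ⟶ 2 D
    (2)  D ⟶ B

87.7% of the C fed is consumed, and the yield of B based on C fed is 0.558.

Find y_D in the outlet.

0.319

Conversion of C: C consumed = 2ξ₁ = 0.877 × 256.4 → ξ₁ = 112.4 mol.
Yield of B: 1ξ₂ / 256.4 = 0.558 → ξ₂ = 143.1 mol.
Outlet amounts (n = n₀ + Σ ν·ξ):
  C: 256.4 − 2(112.4) = 31.54
  D: 0 + 2(112.4) − 1(143.1) = 81.79
  B: 0 + 1(143.1) = 143.1
Total out = 256.4 mol; y_D = 81.79 / 256.4 = 0.319.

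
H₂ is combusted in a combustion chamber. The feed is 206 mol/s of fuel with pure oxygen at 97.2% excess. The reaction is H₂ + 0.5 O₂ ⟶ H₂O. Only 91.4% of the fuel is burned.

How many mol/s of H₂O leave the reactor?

188 mol/s

Stoichiometric O₂ = 0.5 × 206 = 103 mol/s; O₂ fed = 103 × 1.972 = 203.1 mol/s.
Fuel reacted = 0.914 × 206 → ξ = 188.3 mol/s.
Outlet (n = n₀ + ν ξ):
  H₂: 206 − 1(188.3) = 17.72
  O₂: 203.1 − 0.5(188.3) = 109
  H₂O: 0 + 1(188.3) = 188.3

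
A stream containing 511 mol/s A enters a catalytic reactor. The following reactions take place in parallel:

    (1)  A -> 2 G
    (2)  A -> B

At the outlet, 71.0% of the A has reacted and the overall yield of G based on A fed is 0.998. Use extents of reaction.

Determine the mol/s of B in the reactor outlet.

Yield of G: 2ξ₁ / 511 = 0.998 → ξ₁ = 255 mol/s.
Conversion of A: 1ξ₁ + 1ξ₂ = 0.71 × 511 = 362.8 → ξ₂ = 107.8 mol/s.
Outlet amounts (n = n₀ + Σ ν·ξ):
  A: 511 − 1(255) − 1(107.8) = 148.2
  G: 0 + 2(255) = 510
  B: 0 + 1(107.8) = 107.8

108 mol/s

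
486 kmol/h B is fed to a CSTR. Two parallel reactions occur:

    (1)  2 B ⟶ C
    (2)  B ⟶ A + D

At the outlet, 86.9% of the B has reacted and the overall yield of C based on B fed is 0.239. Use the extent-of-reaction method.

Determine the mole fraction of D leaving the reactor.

Yield of C: 1ξ₁ / 486 = 0.239 → ξ₁ = 116.2 kmol/h.
Conversion of B: 2ξ₁ + 1ξ₂ = 0.869 × 486 = 422.3 → ξ₂ = 190 kmol/h.
Outlet amounts (n = n₀ + Σ ν·ξ):
  B: 486 − 2(116.2) − 1(190) = 63.67
  C: 0 + 1(116.2) = 116.2
  A: 0 + 1(190) = 190
  D: 0 + 1(190) = 190
Total out = 559.9 kmol/h; y_D = 190 / 559.9 = 0.3394.

0.339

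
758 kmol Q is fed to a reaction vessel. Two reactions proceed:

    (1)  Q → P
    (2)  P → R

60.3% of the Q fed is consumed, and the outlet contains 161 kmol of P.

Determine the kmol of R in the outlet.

Conversion of Q: Q consumed = 1ξ₁ = 0.603 × 758 → ξ₁ = 457.1 kmol.
P balance: n_P = 0 + 1ξ₁ − 1ξ₂ = 161 → ξ₂ = (1·457.1 − 161)/1 = 296.1 kmol.
Outlet amounts (n = n₀ + Σ ν·ξ):
  Q: 758 − 1(457.1) = 300.9
  P: 0 + 1(457.1) − 1(296.1) = 161
  R: 0 + 1(296.1) = 296.1

296 kmol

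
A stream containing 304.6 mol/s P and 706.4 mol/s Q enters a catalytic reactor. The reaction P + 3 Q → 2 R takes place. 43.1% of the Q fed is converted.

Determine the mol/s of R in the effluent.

Q reacted = 0.431 × 706.4 = 304.5 mol/s; ν_Q = −3, so ξ = 304.5/3 = 101.5 mol/s.
Outlet amounts (n = n₀ + ν ξ):
  P: 304.6 − 1(101.5) = 203.1
  Q: 706.4 − 3(101.5) = 401.9
  R: 0 + 2(101.5) = 203

203 mol/s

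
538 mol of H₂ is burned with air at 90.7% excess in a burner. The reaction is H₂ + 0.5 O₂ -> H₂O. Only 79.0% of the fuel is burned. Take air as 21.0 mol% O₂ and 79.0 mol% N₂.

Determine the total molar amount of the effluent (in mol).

2770 mol

Stoichiometric O₂ = 0.5 × 538 = 269 mol; O₂ fed = 269 × 1.907 = 513 mol.
N₂ fed = 513 × 79/21 = 1930 mol.
Fuel reacted = 0.79 × 538 → ξ = 425 mol.
Outlet (n = n₀ + ν ξ):
  H₂: 538 − 1(425) = 113
  O₂: 513 − 0.5(425) = 300.5
  N₂: 1930 (inert)
  H₂O: 0 + 1(425) = 425
Total out = 113 + 300.5 + 1930 + 425 = 2768 mol.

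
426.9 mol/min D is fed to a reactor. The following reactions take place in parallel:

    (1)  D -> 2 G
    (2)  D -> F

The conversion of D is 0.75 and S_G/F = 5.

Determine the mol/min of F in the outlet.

Conversion of D: D consumed = 0.75 × 426.9 = 320.2 mol/min = 1ξ₁ + 1ξ₂.
Selectivity: 2ξ₁ / (1ξ₂) = 5 → ξ₁ = 2.5 ξ₂.
Substitute: (1·2.5 + 1) ξ₂ = 320.2 → ξ₂ = 91.48 mol/min, ξ₁ = 228.7 mol/min.
Outlet amounts (n = n₀ + Σ ν·ξ):
  D: 426.9 − 1(228.7) − 1(91.48) = 106.7
  G: 0 + 2(228.7) = 457.4
  F: 0 + 1(91.48) = 91.48

91.5 mol/min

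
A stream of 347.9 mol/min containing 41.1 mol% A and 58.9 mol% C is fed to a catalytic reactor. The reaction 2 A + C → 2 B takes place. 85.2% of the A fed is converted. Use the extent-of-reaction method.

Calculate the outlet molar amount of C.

A reacted = 0.852 × 143 = 121.8 mol/min; ν_A = −2, so ξ = 121.8/2 = 60.91 mol/min.
Outlet amounts (n = n₀ + ν ξ):
  A: 143 − 2(60.91) = 21.16
  C: 204.9 − 1(60.91) = 144
  B: 0 + 2(60.91) = 121.8

144 mol/min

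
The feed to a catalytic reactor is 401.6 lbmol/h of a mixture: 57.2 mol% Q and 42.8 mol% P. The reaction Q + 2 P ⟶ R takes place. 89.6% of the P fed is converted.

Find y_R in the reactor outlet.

P reacted = 0.896 × 171.9 = 154 lbmol/h; ν_P = −2, so ξ = 154/2 = 77 lbmol/h.
Outlet amounts (n = n₀ + ν ξ):
  Q: 229.7 − 1(77) = 152.7
  P: 171.9 − 2(77) = 17.88
  R: 0 + 1(77) = 77
Total out = 247.6 lbmol/h; y_R = 77 / 247.6 = 0.311.

0.311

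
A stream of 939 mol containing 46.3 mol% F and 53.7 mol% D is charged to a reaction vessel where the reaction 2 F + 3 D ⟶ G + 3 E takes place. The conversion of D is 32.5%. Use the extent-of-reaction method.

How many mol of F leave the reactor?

D reacted = 0.325 × 504.2 = 163.9 mol; ν_D = −3, so ξ = 163.9/3 = 54.63 mol.
Outlet amounts (n = n₀ + ν ξ):
  F: 434.8 − 2(54.63) = 325.5
  D: 504.2 − 3(54.63) = 340.4
  G: 0 + 1(54.63) = 54.63
  E: 0 + 3(54.63) = 163.9

326 mol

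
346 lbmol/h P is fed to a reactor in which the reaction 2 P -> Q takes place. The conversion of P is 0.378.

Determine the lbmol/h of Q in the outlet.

65.4 lbmol/h

P reacted = 0.378 × 346 = 130.8 lbmol/h; ν_P = −2, so ξ = 130.8/2 = 65.39 lbmol/h.
Outlet amounts (n = n₀ + ν ξ):
  P: 346 − 2(65.39) = 215.2
  Q: 0 + 1(65.39) = 65.39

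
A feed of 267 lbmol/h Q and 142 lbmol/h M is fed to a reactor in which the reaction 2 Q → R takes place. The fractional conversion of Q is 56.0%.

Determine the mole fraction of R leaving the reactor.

0.224

Q reacted = 0.56 × 267 = 149.5 lbmol/h; ν_Q = −2, so ξ = 149.5/2 = 74.76 lbmol/h.
Outlet amounts (n = n₀ + ν ξ):
  Q: 267 − 2(74.76) = 117.5
  R: 0 + 1(74.76) = 74.76
  M: 142 (inert)
Total out = 334.2 lbmol/h; y_R = 74.76 / 334.2 = 0.2237.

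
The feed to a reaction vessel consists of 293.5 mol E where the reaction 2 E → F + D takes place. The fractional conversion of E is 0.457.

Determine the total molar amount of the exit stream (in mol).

294 mol

E reacted = 0.457 × 293.5 = 134.1 mol; ν_E = −2, so ξ = 134.1/2 = 67.06 mol.
Outlet amounts (n = n₀ + ν ξ):
  E: 293.5 − 2(67.06) = 159.4
  F: 0 + 1(67.06) = 67.06
  D: 0 + 1(67.06) = 67.06
Total out = 159.4 + 67.06 + 67.06 = 293.5 mol.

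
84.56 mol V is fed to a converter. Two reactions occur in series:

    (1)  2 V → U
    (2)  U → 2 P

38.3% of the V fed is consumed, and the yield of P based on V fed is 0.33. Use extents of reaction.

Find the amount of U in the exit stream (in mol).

Conversion of V: V consumed = 2ξ₁ = 0.383 × 84.56 → ξ₁ = 16.19 mol.
Yield of P: 2ξ₂ / 84.56 = 0.33 → ξ₂ = 13.95 mol.
Outlet amounts (n = n₀ + Σ ν·ξ):
  V: 84.56 − 2(16.19) = 52.17
  U: 0 + 1(16.19) − 1(13.95) = 2.241
  P: 0 + 2(13.95) = 27.9

2.24 mol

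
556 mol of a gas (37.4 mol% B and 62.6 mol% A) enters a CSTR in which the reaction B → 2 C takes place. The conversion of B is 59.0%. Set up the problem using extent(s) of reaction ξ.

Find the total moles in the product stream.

679 mol

B reacted = 0.59 × 207.9 = 122.7 mol; ν_B = −1, so ξ = 122.7/1 = 122.7 mol.
Outlet amounts (n = n₀ + ν ξ):
  B: 207.9 − 1(122.7) = 85.26
  C: 0 + 2(122.7) = 245.4
  A: 348.1 (inert)
Total out = 85.26 + 245.4 + 348.1 = 678.7 mol.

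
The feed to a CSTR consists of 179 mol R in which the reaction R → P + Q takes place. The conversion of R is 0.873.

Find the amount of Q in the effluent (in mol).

156 mol

R reacted = 0.873 × 179 = 156.3 mol; ν_R = −1, so ξ = 156.3/1 = 156.3 mol.
Outlet amounts (n = n₀ + ν ξ):
  R: 179 − 1(156.3) = 22.73
  P: 0 + 1(156.3) = 156.3
  Q: 0 + 1(156.3) = 156.3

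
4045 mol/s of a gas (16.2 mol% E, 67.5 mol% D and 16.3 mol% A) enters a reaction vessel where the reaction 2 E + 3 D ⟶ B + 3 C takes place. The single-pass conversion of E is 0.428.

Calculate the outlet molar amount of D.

E reacted = 0.428 × 655.3 = 280.5 mol/s; ν_E = −2, so ξ = 280.5/2 = 140.2 mol/s.
Outlet amounts (n = n₀ + ν ξ):
  E: 655.3 − 2(140.2) = 374.8
  D: 2730 − 3(140.2) = 2310
  B: 0 + 1(140.2) = 140.2
  C: 0 + 3(140.2) = 420.7
  A: 659.3 (inert)

2310 mol/s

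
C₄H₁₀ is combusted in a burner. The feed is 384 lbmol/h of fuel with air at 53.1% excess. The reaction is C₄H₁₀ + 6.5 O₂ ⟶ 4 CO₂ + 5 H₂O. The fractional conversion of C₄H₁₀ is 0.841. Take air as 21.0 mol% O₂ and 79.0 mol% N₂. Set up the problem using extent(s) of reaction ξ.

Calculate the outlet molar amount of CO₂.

Stoichiometric O₂ = 6.5 × 384 = 2496 lbmol/h; O₂ fed = 2496 × 1.531 = 3821 lbmol/h.
N₂ fed = 3821 × 79/21 = 14380 lbmol/h.
Fuel reacted = 0.841 × 384 → ξ = 322.9 lbmol/h.
Outlet (n = n₀ + ν ξ):
  C₄H₁₀: 384 − 1(322.9) = 61.06
  O₂: 3821 − 6.5(322.9) = 1722
  N₂: 14380 (inert)
  CO₂: 0 + 4(322.9) = 1292
  H₂O: 0 + 5(322.9) = 1615

1290 lbmol/h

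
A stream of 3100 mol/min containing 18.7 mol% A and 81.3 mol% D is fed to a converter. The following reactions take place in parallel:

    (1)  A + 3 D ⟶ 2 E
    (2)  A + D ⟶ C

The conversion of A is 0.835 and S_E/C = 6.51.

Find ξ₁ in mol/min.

ξ₁ = 370 mol/min

Conversion of A: A consumed = 0.835 × 579.7 = 484 mol/min = 1ξ₁ + 1ξ₂.
Selectivity: 2ξ₁ / (1ξ₂) = 6.51 → ξ₁ = 3.255 ξ₂.
Substitute: (1·3.255 + 1) ξ₂ = 484 → ξ₂ = 113.8 mol/min, ξ₁ = 370.3 mol/min.
Outlet amounts (n = n₀ + Σ ν·ξ):
  A: 579.7 − 1(370.3) − 1(113.8) = 95.65
  D: 2520 − 3(370.3) − 1(113.8) = 1296
  E: 0 + 2(370.3) = 740.6
  C: 0 + 1(113.8) = 113.8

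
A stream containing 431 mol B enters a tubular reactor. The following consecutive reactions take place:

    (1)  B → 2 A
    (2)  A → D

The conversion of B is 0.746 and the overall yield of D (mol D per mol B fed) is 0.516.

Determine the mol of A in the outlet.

Conversion of B: B consumed = 1ξ₁ = 0.746 × 431 → ξ₁ = 321.5 mol.
Yield of D: 1ξ₂ / 431 = 0.516 → ξ₂ = 222.4 mol.
Outlet amounts (n = n₀ + Σ ν·ξ):
  B: 431 − 1(321.5) = 109.5
  A: 0 + 2(321.5) − 1(222.4) = 420.7
  D: 0 + 1(222.4) = 222.4

421 mol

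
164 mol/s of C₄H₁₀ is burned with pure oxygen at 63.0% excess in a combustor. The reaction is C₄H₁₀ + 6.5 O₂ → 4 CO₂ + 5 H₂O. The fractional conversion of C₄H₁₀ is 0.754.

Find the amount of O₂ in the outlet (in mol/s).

934 mol/s

Stoichiometric O₂ = 6.5 × 164 = 1066 mol/s; O₂ fed = 1066 × 1.630 = 1738 mol/s.
Fuel reacted = 0.754 × 164 → ξ = 123.7 mol/s.
Outlet (n = n₀ + ν ξ):
  C₄H₁₀: 164 − 1(123.7) = 40.34
  O₂: 1738 − 6.5(123.7) = 933.8
  CO₂: 0 + 4(123.7) = 494.6
  H₂O: 0 + 5(123.7) = 618.3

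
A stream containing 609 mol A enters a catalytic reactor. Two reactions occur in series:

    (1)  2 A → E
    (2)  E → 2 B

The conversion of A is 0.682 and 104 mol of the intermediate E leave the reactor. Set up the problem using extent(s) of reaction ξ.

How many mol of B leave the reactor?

Conversion of A: A consumed = 2ξ₁ = 0.682 × 609 → ξ₁ = 207.7 mol.
E balance: n_E = 0 + 1ξ₁ − 1ξ₂ = 104 → ξ₂ = (1·207.7 − 104)/1 = 103.7 mol.
Outlet amounts (n = n₀ + Σ ν·ξ):
  A: 609 − 2(207.7) = 193.7
  E: 0 + 1(207.7) − 1(103.7) = 104
  B: 0 + 2(103.7) = 207.3

207 mol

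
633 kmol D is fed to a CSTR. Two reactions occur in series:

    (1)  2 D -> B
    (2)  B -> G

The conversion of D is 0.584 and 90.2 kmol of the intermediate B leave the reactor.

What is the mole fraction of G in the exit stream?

Conversion of D: D consumed = 2ξ₁ = 0.584 × 633 → ξ₁ = 184.8 kmol.
B balance: n_B = 0 + 1ξ₁ − 1ξ₂ = 90.2 → ξ₂ = (1·184.8 − 90.2)/1 = 94.64 kmol.
Outlet amounts (n = n₀ + Σ ν·ξ):
  D: 633 − 2(184.8) = 263.3
  B: 0 + 1(184.8) − 1(94.64) = 90.2
  G: 0 + 1(94.64) = 94.64
Total out = 448.2 kmol; y_G = 94.64 / 448.2 = 0.2112.

0.211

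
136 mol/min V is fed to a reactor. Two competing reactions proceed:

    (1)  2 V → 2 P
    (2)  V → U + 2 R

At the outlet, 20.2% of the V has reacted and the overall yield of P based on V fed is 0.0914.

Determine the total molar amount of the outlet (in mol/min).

Yield of P: 2ξ₁ / 136 = 0.0914 → ξ₁ = 6.215 mol/min.
Conversion of V: 2ξ₁ + 1ξ₂ = 0.202 × 136 = 27.47 → ξ₂ = 15.04 mol/min.
Outlet amounts (n = n₀ + Σ ν·ξ):
  V: 136 − 2(6.215) − 1(15.04) = 108.5
  P: 0 + 2(6.215) = 12.43
  U: 0 + 1(15.04) = 15.04
  R: 0 + 2(15.04) = 30.08
Total out = 108.5 + 12.43 + 15.04 + 30.08 = 166.1 mol/min.

166 mol/min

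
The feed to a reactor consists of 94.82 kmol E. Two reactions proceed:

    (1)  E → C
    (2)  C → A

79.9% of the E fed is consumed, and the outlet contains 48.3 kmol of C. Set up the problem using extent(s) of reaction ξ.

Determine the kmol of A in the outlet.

27.5 kmol

Conversion of E: E consumed = 1ξ₁ = 0.799 × 94.82 → ξ₁ = 75.76 kmol.
C balance: n_C = 0 + 1ξ₁ − 1ξ₂ = 48.3 → ξ₂ = (1·75.76 − 48.3)/1 = 27.46 kmol.
Outlet amounts (n = n₀ + Σ ν·ξ):
  E: 94.82 − 1(75.76) = 19.06
  C: 0 + 1(75.76) − 1(27.46) = 48.3
  A: 0 + 1(27.46) = 27.46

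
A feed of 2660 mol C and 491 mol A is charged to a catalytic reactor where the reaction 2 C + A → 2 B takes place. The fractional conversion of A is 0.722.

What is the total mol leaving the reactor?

2800 mol

A reacted = 0.722 × 491 = 354.5 mol; ν_A = −1, so ξ = 354.5/1 = 354.5 mol.
Outlet amounts (n = n₀ + ν ξ):
  C: 2660 − 2(354.5) = 1951
  A: 491 − 1(354.5) = 136.5
  B: 0 + 2(354.5) = 709
Total out = 1951 + 136.5 + 709 = 2796 mol.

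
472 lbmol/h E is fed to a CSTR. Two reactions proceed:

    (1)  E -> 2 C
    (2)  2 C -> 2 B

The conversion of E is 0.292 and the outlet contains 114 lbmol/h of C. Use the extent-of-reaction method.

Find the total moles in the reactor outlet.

Conversion of E: E consumed = 1ξ₁ = 0.292 × 472 → ξ₁ = 137.8 lbmol/h.
C balance: n_C = 0 + 2ξ₁ − 2ξ₂ = 114 → ξ₂ = (2·137.8 − 114)/2 = 80.82 lbmol/h.
Outlet amounts (n = n₀ + Σ ν·ξ):
  E: 472 − 1(137.8) = 334.2
  C: 0 + 2(137.8) − 2(80.82) = 114
  B: 0 + 2(80.82) = 161.6
Total out = 334.2 + 114 + 161.6 = 609.8 lbmol/h.

610 lbmol/h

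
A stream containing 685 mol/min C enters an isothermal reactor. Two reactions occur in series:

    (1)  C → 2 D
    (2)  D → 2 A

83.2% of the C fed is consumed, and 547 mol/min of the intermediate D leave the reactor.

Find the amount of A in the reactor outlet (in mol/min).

Conversion of C: C consumed = 1ξ₁ = 0.832 × 685 → ξ₁ = 569.9 mol/min.
D balance: n_D = 0 + 2ξ₁ − 1ξ₂ = 547 → ξ₂ = (2·569.9 − 547)/1 = 592.8 mol/min.
Outlet amounts (n = n₀ + Σ ν·ξ):
  C: 685 − 1(569.9) = 115.1
  D: 0 + 2(569.9) − 1(592.8) = 547
  A: 0 + 2(592.8) = 1186

1190 mol/min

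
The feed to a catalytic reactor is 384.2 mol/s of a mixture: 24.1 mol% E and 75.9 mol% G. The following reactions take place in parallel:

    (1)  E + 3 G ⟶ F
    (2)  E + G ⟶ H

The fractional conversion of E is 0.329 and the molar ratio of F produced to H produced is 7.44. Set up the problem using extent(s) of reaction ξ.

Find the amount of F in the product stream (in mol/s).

Conversion of E: E consumed = 0.329 × 92.59 = 30.46 mol/s = 1ξ₁ + 1ξ₂.
Selectivity: 1ξ₁ / (1ξ₂) = 7.44 → ξ₁ = 7.44 ξ₂.
Substitute: (1·7.44 + 1) ξ₂ = 30.46 → ξ₂ = 3.609 mol/s, ξ₁ = 26.85 mol/s.
Outlet amounts (n = n₀ + Σ ν·ξ):
  E: 92.59 − 1(26.85) − 1(3.609) = 62.13
  G: 291.6 − 3(26.85) − 1(3.609) = 207.4
  F: 0 + 1(26.85) = 26.85
  H: 0 + 1(3.609) = 3.609

26.9 mol/s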